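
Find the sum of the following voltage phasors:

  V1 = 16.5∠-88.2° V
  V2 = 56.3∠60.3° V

Step 1 — Convert each phasor to rectangular form:
  V1 = 16.5·(cos(-88.2°) + j·sin(-88.2°)) = 0.5183 - j16.49 V
  V2 = 56.3·(cos(60.3°) + j·sin(60.3°)) = 27.89 + j48.9 V
Step 2 — Sum components: V_total = 28.41 + j32.41 V.
Step 3 — Convert to polar: |V_total| = 43.1 V, ∠V_total = 48.8°.

V_total = 43.1∠48.8° V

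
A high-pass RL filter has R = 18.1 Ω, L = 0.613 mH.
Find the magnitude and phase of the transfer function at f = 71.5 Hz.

Step 1 — Angular frequency: ω = 2π·71.5 = 449.2 rad/s.
Step 2 — Transfer function: H(jω) = jωL/(R + jωL).
Step 3 — Numerator jωL = j·0.2754; denominator R + jωL = 18.1 + j0.2754.
Step 4 — H = 0.0002314 + j0.01521.
Step 5 — Magnitude: |H| = 0.01521 (-36.4 dB); phase: φ = 89.1°.

|H| = 0.01521 (-36.4 dB), φ = 89.1°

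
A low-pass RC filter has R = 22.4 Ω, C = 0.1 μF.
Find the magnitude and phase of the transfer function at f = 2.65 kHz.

Step 1 — Angular frequency: ω = 2π·2650 = 1.665e+04 rad/s.
Step 2 — Transfer function: H(jω) = 1/(1 + jωRC).
Step 3 — Denominator: 1 + jωRC = 1 + j·1.665e+04·22.4·1e-07 = 1 + j0.0373.
Step 4 — H = 0.9986 - j0.03725.
Step 5 — Magnitude: |H| = 0.9993 (-0.0 dB); phase: φ = -2.1°.

|H| = 0.9993 (-0.0 dB), φ = -2.1°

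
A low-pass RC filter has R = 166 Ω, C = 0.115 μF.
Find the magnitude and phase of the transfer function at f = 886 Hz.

Step 1 — Angular frequency: ω = 2π·886 = 5567 rad/s.
Step 2 — Transfer function: H(jω) = 1/(1 + jωRC).
Step 3 — Denominator: 1 + jωRC = 1 + j·5567·166·1.15e-07 = 1 + j0.1063.
Step 4 — H = 0.9888 - j0.1051.
Step 5 — Magnitude: |H| = 0.9944 (-0.0 dB); phase: φ = -6.1°.

|H| = 0.9944 (-0.0 dB), φ = -6.1°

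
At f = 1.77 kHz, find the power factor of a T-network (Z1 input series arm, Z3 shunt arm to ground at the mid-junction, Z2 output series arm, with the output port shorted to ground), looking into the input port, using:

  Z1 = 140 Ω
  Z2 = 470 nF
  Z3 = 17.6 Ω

Step 1 — Angular frequency: ω = 2π·f = 2π·1770 = 1.112e+04 rad/s.
Step 2 — Component impedances:
  Z1: Z = R = 140 Ω
  Z2: Z = 1/(jωC) = -j/(ω·C) = 0 - j191.3 Ω
  Z3: Z = R = 17.6 Ω
Step 3 — With the output port shorted to ground, the output series arm Z2 runs from the junction to ground; the shunt arm Z3 also runs from the junction to ground. They appear in parallel: Z3 || Z2 = 17.45 - j1.606 Ω.
Step 4 — Series with input arm Z1: Z_in = Z1 + (Z3 || Z2) = 157.5 - j1.606 Ω = 157.5∠-0.6° Ω.
Step 5 — Power factor: PF = cos(φ) = Re(Z)/|Z| = 157.45/157.46 = 0.9999.
Step 6 — Type: Im(Z) = -1.606 ⇒ leading (phase φ = -0.6°).

PF = 0.9999 (leading, φ = -0.6°)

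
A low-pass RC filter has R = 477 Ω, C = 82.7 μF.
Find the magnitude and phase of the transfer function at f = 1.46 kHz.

Step 1 — Angular frequency: ω = 2π·1460 = 9173 rad/s.
Step 2 — Transfer function: H(jω) = 1/(1 + jωRC).
Step 3 — Denominator: 1 + jωRC = 1 + j·9173·477·8.27e-05 = 1 + j361.9.
Step 4 — H = 7.636e-06 - j0.002763.
Step 5 — Magnitude: |H| = 0.002763 (-51.2 dB); phase: φ = -89.8°.

|H| = 0.002763 (-51.2 dB), φ = -89.8°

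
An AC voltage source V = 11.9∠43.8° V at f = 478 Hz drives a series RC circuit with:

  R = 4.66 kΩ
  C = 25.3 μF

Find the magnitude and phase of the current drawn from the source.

Step 1 — Angular frequency: ω = 2π·f = 2π·478 = 3003 rad/s.
Step 2 — Component impedances:
  R: Z = R = 4660 Ω
  C: Z = 1/(jωC) = -j/(ω·C) = 0 - j13.16 Ω
Step 3 — Series combination: Z_total = R + C = 4660 - j13.16 Ω = 4660∠-0.2° Ω.
Step 4 — Source phasor: V = 11.9∠43.8° V = 8.589 + j8.237 V.
Step 5 — Ohm's law: I = V / Z_total = (8.589 + j8.237) / (4660 - j13.16) = 0.001838 + j0.001773 A.
Step 6 — Convert to polar: |I| = 0.002554 A, ∠I = 44.0°.

I = 0.002554∠44.0° A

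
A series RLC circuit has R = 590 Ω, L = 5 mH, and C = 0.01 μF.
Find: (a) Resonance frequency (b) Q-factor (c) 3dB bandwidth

Step 1 — Resonance: ω₀ = 1/√(LC) = 1/√(0.005·1e-08) = 1.414e+05 rad/s.
Step 2 — f₀ = ω₀/(2π) = 2.251e+04 Hz.
Step 3 — Series Q: Q = ω₀L/R = 1.414e+05·0.005/590 = 1.198.
Step 4 — Bandwidth: Δω = ω₀/Q = 1.18e+05 rad/s; BW = Δω/(2π) = 1.878e+04 Hz.

(a) f₀ = 2.251e+04 Hz  (b) Q = 1.198  (c) BW = 1.878e+04 Hz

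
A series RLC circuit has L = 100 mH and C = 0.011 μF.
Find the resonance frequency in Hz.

Step 1 — Resonance condition Im(Z)=0 gives ω₀ = 1/√(LC).
Step 2 — ω₀ = 1/√(0.1·1.1e-08) = 3.015e+04 rad/s.
Step 3 — f₀ = ω₀/(2π) = 4799 Hz.

f₀ = 4799 Hz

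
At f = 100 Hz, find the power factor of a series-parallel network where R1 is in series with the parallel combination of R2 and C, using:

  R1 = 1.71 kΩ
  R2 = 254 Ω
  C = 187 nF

Step 1 — Angular frequency: ω = 2π·f = 2π·100 = 628.3 rad/s.
Step 2 — Component impedances:
  R1: Z = R = 1710 Ω
  R2: Z = R = 254 Ω
  C: Z = 1/(jωC) = -j/(ω·C) = 0 - j8511 Ω
Step 3 — Parallel branch: R2 || C = 1/(1/R2 + 1/C) = 253.8 - j7.574 Ω.
Step 4 — Series with R1: Z_total = R1 + (R2 || C) = 1964 - j7.574 Ω = 1964∠-0.2° Ω.
Step 5 — Power factor: PF = cos(φ) = Re(Z)/|Z| = 1964/1964 = 1.
Step 6 — Type: Im(Z) = -7.574 ⇒ leading (phase φ = -0.2°).

PF = 1 (leading, φ = -0.2°)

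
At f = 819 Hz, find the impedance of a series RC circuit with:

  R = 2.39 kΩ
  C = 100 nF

Step 1 — Angular frequency: ω = 2π·f = 2π·819 = 5146 rad/s.
Step 2 — Component impedances:
  R: Z = R = 2390 Ω
  C: Z = 1/(jωC) = -j/(ω·C) = 0 - j1943 Ω
Step 3 — Series combination: Z_total = R + C = 2390 - j1943 Ω = 3080∠-39.1° Ω.

Z = 2390 - j1943 Ω = 3080∠-39.1° Ω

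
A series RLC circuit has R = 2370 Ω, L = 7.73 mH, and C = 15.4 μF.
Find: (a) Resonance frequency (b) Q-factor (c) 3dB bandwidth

Step 1 — Resonance: ω₀ = 1/√(LC) = 1/√(0.00773·1.54e-05) = 2898 rad/s.
Step 2 — f₀ = ω₀/(2π) = 461.3 Hz.
Step 3 — Series Q: Q = ω₀L/R = 2898·0.00773/2370 = 0.009453.
Step 4 — Bandwidth: Δω = ω₀/Q = 3.066e+05 rad/s; BW = Δω/(2π) = 4.88e+04 Hz.

(a) f₀ = 461.3 Hz  (b) Q = 0.009453  (c) BW = 4.88e+04 Hz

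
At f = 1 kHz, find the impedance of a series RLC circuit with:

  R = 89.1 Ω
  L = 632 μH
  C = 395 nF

Step 1 — Angular frequency: ω = 2π·f = 2π·1000 = 6283 rad/s.
Step 2 — Component impedances:
  R: Z = R = 89.1 Ω
  L: Z = jωL = j·6283·0.000632 = 0 + j3.971 Ω
  C: Z = 1/(jωC) = -j/(ω·C) = 0 - j402.9 Ω
Step 3 — Series combination: Z_total = R + L + C = 89.1 - j399 Ω = 408.8∠-77.4° Ω.

Z = 89.1 - j399 Ω = 408.8∠-77.4° Ω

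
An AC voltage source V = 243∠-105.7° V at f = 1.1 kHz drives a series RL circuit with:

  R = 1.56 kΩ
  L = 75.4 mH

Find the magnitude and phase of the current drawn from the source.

Step 1 — Angular frequency: ω = 2π·f = 2π·1100 = 6912 rad/s.
Step 2 — Component impedances:
  R: Z = R = 1560 Ω
  L: Z = jωL = j·6912·0.0754 = 0 + j521.1 Ω
Step 3 — Series combination: Z_total = R + L = 1560 + j521.1 Ω = 1645∠18.5° Ω.
Step 4 — Source phasor: V = 243∠-105.7° V = -65.76 - j233.9 V.
Step 5 — Ohm's law: I = V / Z_total = (-65.76 - j233.9) / (1560 + j521.1) = -0.08298 - j0.1222 A.
Step 6 — Convert to polar: |I| = 0.1477 A, ∠I = -124.2°.

I = 0.1477∠-124.2° A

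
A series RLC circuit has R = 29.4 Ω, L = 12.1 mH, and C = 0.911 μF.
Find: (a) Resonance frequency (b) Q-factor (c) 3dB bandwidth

Step 1 — Resonance condition Im(Z)=0 gives ω₀ = 1/√(LC).
Step 2 — ω₀ = 1/√(0.0121·9.11e-07) = 9525 rad/s.
Step 3 — f₀ = ω₀/(2π) = 1516 Hz.
Step 4 — Series Q: Q = ω₀L/R = 9525·0.0121/29.4 = 3.92.
Step 5 — 3dB bandwidth: Δω = ω₀/Q = 2430 rad/s; BW = Δω/(2π) = 386.7 Hz.

(a) f₀ = 1516 Hz  (b) Q = 3.92  (c) BW = 386.7 Hz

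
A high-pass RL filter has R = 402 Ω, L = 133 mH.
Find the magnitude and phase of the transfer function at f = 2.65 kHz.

Step 1 — Angular frequency: ω = 2π·2650 = 1.665e+04 rad/s.
Step 2 — Transfer function: H(jω) = jωL/(R + jωL).
Step 3 — Numerator jωL = j·2215; denominator R + jωL = 402 + j2215.
Step 4 — H = 0.9681 + j0.1757.
Step 5 — Magnitude: |H| = 0.9839 (-0.1 dB); phase: φ = 10.3°.

|H| = 0.9839 (-0.1 dB), φ = 10.3°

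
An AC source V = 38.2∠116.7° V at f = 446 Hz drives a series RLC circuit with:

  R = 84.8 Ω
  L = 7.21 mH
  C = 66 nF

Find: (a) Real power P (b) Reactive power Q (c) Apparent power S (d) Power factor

Step 1 — Angular frequency: ω = 2π·f = 2π·446 = 2802 rad/s.
Step 2 — Component impedances:
  R: Z = R = 84.8 Ω
  L: Z = jωL = j·2802·0.00721 = 0 + j20.2 Ω
  C: Z = 1/(jωC) = -j/(ω·C) = 0 - j5407 Ω
Step 3 — Series combination: Z_total = R + L + C = 84.8 - j5387 Ω = 5387∠-89.1° Ω.
Step 4 — Source phasor: V = 38.2∠116.7° V = -17.16 + j34.13 V.
Step 5 — Current: I = V / Z = -0.006384 - j0.003086 A = 0.007091∠-154.2° A.
Step 6 — Complex power: S = V·I* = 0.004264 - j0.2708 VA.
Step 7 — Real power: P = Re(S) = 0.004264 W.
Step 8 — Reactive power: Q = Im(S) = -0.2708 VAR.
Step 9 — Apparent power: |S| = 0.2709 VA.
Step 10 — Power factor: PF = P/|S| = 0.01574 (leading).

(a) P = 0.004264 W  (b) Q = -0.2708 VAR  (c) S = 0.2709 VA  (d) PF = 0.01574 (leading)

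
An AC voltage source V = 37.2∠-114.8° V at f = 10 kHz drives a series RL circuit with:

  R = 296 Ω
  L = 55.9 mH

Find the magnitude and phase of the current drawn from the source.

Step 1 — Angular frequency: ω = 2π·f = 2π·1e+04 = 6.283e+04 rad/s.
Step 2 — Component impedances:
  R: Z = R = 296 Ω
  L: Z = jωL = j·6.283e+04·0.0559 = 0 + j3512 Ω
Step 3 — Series combination: Z_total = R + L = 296 + j3512 Ω = 3525∠85.2° Ω.
Step 4 — Source phasor: V = 37.2∠-114.8° V = -15.6 - j33.77 V.
Step 5 — Ohm's law: I = V / Z_total = (-15.6 - j33.77) / (296 + j3512) = -0.009919 + j0.003607 A.
Step 6 — Convert to polar: |I| = 0.01055 A, ∠I = 160.0°.

I = 0.01055∠160.0° A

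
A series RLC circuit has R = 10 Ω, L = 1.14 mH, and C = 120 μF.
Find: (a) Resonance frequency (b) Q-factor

Step 1 — Resonance condition Im(Z)=0 gives ω₀ = 1/√(LC).
Step 2 — ω₀ = 1/√(0.00114·0.00012) = 2704 rad/s.
Step 3 — f₀ = ω₀/(2π) = 430.3 Hz.
Step 4 — Series Q: Q = ω₀L/R = 2704·0.00114/10 = 0.3082.

(a) f₀ = 430.3 Hz  (b) Q = 0.3082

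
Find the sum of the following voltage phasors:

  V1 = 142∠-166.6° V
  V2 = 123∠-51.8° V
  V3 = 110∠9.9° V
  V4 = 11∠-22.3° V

Step 1 — Convert each phasor to rectangular form:
  V1 = 142·(cos(-166.6°) + j·sin(-166.6°)) = -138.1 - j32.91 V
  V2 = 123·(cos(-51.8°) + j·sin(-51.8°)) = 76.06 - j96.66 V
  V3 = 110·(cos(9.9°) + j·sin(9.9°)) = 108.4 + j18.91 V
  V4 = 11·(cos(-22.3°) + j·sin(-22.3°)) = 10.18 - j4.174 V
Step 2 — Sum components: V_total = 56.47 - j114.8 V.
Step 3 — Convert to polar: |V_total| = 128 V, ∠V_total = -63.8°.

V_total = 128∠-63.8° V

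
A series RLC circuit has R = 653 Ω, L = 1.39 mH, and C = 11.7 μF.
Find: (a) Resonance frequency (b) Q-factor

Step 1 — Resonance condition Im(Z)=0 gives ω₀ = 1/√(LC).
Step 2 — ω₀ = 1/√(0.00139·1.17e-05) = 7842 rad/s.
Step 3 — f₀ = ω₀/(2π) = 1248 Hz.
Step 4 — Series Q: Q = ω₀L/R = 7842·0.00139/653 = 0.01669.

(a) f₀ = 1248 Hz  (b) Q = 0.01669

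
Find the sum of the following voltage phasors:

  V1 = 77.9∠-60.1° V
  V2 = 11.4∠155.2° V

Step 1 — Convert each phasor to rectangular form:
  V1 = 77.9·(cos(-60.1°) + j·sin(-60.1°)) = 38.83 - j67.53 V
  V2 = 11.4·(cos(155.2°) + j·sin(155.2°)) = -10.35 + j4.782 V
Step 2 — Sum components: V_total = 28.48 - j62.75 V.
Step 3 — Convert to polar: |V_total| = 68.91 V, ∠V_total = -65.6°.

V_total = 68.91∠-65.6° V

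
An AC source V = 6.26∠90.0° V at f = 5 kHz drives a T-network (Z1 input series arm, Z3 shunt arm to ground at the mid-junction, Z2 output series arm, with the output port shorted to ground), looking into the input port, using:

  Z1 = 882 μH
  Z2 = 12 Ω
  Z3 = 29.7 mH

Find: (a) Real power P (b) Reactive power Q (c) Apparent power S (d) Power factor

Step 1 — Angular frequency: ω = 2π·f = 2π·5000 = 3.142e+04 rad/s.
Step 2 — Component impedances:
  Z1: Z = jωL = j·3.142e+04·0.000882 = 0 + j27.71 Ω
  Z2: Z = R = 12 Ω
  Z3: Z = jωL = j·3.142e+04·0.0297 = 0 + j933.1 Ω
Step 3 — With the output port shorted to ground, the output series arm Z2 runs from the junction to ground; the shunt arm Z3 also runs from the junction to ground. They appear in parallel: Z3 || Z2 = 12 + j0.1543 Ω.
Step 4 — Series with input arm Z1: Z_in = Z1 + (Z3 || Z2) = 12 + j27.86 Ω = 30.34∠66.7° Ω.
Step 5 — Source phasor: V = 6.26∠90.0° V = 0 + j6.26 V.
Step 6 — Current: I = V / Z = 0.1895 + j0.08161 A = 0.2064∠23.3° A.
Step 7 — Complex power: S = V·I* = 0.5109 + j1.186 VA.
Step 8 — Real power: P = Re(S) = 0.5109 W.
Step 9 — Reactive power: Q = Im(S) = 1.186 VAR.
Step 10 — Apparent power: |S| = 1.292 VA.
Step 11 — Power factor: PF = P/|S| = 0.3955 (lagging).

(a) P = 0.5109 W  (b) Q = 1.186 VAR  (c) S = 1.292 VA  (d) PF = 0.3955 (lagging)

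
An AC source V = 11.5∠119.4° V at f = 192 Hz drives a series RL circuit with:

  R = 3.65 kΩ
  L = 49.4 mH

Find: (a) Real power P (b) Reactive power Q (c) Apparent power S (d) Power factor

Step 1 — Angular frequency: ω = 2π·f = 2π·192 = 1206 rad/s.
Step 2 — Component impedances:
  R: Z = R = 3650 Ω
  L: Z = jωL = j·1206·0.0494 = 0 + j59.59 Ω
Step 3 — Series combination: Z_total = R + L = 3650 + j59.59 Ω = 3650∠0.9° Ω.
Step 4 — Source phasor: V = 11.5∠119.4° V = -5.645 + j10.02 V.
Step 5 — Current: I = V / Z = -0.001501 + j0.002769 A = 0.00315∠118.5° A.
Step 6 — Complex power: S = V·I* = 0.03622 + j0.0005914 VA.
Step 7 — Real power: P = Re(S) = 0.03622 W.
Step 8 — Reactive power: Q = Im(S) = 0.0005914 VAR.
Step 9 — Apparent power: |S| = 0.03623 VA.
Step 10 — Power factor: PF = P/|S| = 0.9999 (lagging).

(a) P = 0.03622 W  (b) Q = 0.0005914 VAR  (c) S = 0.03623 VA  (d) PF = 0.9999 (lagging)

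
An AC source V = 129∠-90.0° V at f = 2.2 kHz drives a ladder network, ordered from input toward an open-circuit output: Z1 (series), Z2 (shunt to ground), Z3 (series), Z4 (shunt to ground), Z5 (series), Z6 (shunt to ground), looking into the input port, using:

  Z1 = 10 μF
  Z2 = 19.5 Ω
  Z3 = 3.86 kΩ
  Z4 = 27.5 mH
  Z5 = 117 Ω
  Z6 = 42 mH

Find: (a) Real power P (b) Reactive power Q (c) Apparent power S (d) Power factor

Step 1 — Angular frequency: ω = 2π·f = 2π·2200 = 1.382e+04 rad/s.
Step 2 — Component impedances:
  Z1: Z = 1/(jωC) = -j/(ω·C) = 0 - j7.234 Ω
  Z2: Z = R = 19.5 Ω
  Z3: Z = R = 3860 Ω
  Z4: Z = jωL = j·1.382e+04·0.0275 = 0 + j380.1 Ω
  Z5: Z = R = 117 Ω
  Z6: Z = jωL = j·1.382e+04·0.042 = 0 + j580.6 Ω
Step 3 — Ladder network (open output): work backward from the far end, alternating series and parallel combinations. Z_in = 19.4 - j7.229 Ω = 20.71∠-20.4° Ω.
Step 4 — Source phasor: V = 129∠-90.0° V = 0 - j129 V.
Step 5 — Current: I = V / Z = 2.175 - j5.838 A = 6.23∠-69.6° A.
Step 6 — Complex power: S = V·I* = 753.1 - j280.6 VA.
Step 7 — Real power: P = Re(S) = 753.1 W.
Step 8 — Reactive power: Q = Im(S) = -280.6 VAR.
Step 9 — Apparent power: |S| = 803.7 VA.
Step 10 — Power factor: PF = P/|S| = 0.9371 (leading).

(a) P = 753.1 W  (b) Q = -280.6 VAR  (c) S = 803.7 VA  (d) PF = 0.9371 (leading)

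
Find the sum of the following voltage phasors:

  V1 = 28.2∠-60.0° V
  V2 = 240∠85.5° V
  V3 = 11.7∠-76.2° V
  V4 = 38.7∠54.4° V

Step 1 — Convert each phasor to rectangular form:
  V1 = 28.2·(cos(-60.0°) + j·sin(-60.0°)) = 14.1 - j24.42 V
  V2 = 240·(cos(85.5°) + j·sin(85.5°)) = 18.83 + j239.3 V
  V3 = 11.7·(cos(-76.2°) + j·sin(-76.2°)) = 2.791 - j11.36 V
  V4 = 38.7·(cos(54.4°) + j·sin(54.4°)) = 22.53 + j31.47 V
Step 2 — Sum components: V_total = 58.25 + j234.9 V.
Step 3 — Convert to polar: |V_total| = 242.1 V, ∠V_total = 76.1°.

V_total = 242.1∠76.1° V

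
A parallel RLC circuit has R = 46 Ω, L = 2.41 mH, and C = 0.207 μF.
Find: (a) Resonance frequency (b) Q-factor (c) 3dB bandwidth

Step 1 — Resonance: ω₀ = 1/√(LC) = 1/√(0.00241·2.07e-07) = 4.477e+04 rad/s.
Step 2 — f₀ = ω₀/(2π) = 7126 Hz.
Step 3 — Parallel Q: Q = R/(ω₀L) = 46/(4.477e+04·0.00241) = 0.4263.
Step 4 — Bandwidth: Δω = ω₀/Q = 1.05e+05 rad/s; BW = Δω/(2π) = 1.671e+04 Hz.

(a) f₀ = 7126 Hz  (b) Q = 0.4263  (c) BW = 1.671e+04 Hz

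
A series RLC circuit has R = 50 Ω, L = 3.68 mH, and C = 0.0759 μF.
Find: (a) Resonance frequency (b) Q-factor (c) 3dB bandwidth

Step 1 — Resonance: ω₀ = 1/√(LC) = 1/√(0.00368·7.59e-08) = 5.983e+04 rad/s.
Step 2 — f₀ = ω₀/(2π) = 9523 Hz.
Step 3 — Series Q: Q = ω₀L/R = 5.983e+04·0.00368/50 = 4.404.
Step 4 — Bandwidth: Δω = ω₀/Q = 1.359e+04 rad/s; BW = Δω/(2π) = 2162 Hz.

(a) f₀ = 9523 Hz  (b) Q = 4.404  (c) BW = 2162 Hz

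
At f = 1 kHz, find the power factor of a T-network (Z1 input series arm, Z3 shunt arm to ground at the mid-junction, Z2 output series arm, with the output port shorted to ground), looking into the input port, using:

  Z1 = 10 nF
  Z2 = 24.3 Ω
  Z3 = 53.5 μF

Step 1 — Angular frequency: ω = 2π·f = 2π·1000 = 6283 rad/s.
Step 2 — Component impedances:
  Z1: Z = 1/(jωC) = -j/(ω·C) = 0 - j1.592e+04 Ω
  Z2: Z = R = 24.3 Ω
  Z3: Z = 1/(jωC) = -j/(ω·C) = 0 - j2.975 Ω
Step 3 — With the output port shorted to ground, the output series arm Z2 runs from the junction to ground; the shunt arm Z3 also runs from the junction to ground. They appear in parallel: Z3 || Z2 = 0.3588 - j2.931 Ω.
Step 4 — Series with input arm Z1: Z_in = Z1 + (Z3 || Z2) = 0.3588 - j1.592e+04 Ω = 1.592e+04∠-90.0° Ω.
Step 5 — Power factor: PF = cos(φ) = Re(Z)/|Z| = 0.3588/1.592e+04 = 2.254e-05.
Step 6 — Type: Im(Z) = -1.592e+04 ⇒ leading (phase φ = -90.0°).

PF = 2.254e-05 (leading, φ = -90.0°)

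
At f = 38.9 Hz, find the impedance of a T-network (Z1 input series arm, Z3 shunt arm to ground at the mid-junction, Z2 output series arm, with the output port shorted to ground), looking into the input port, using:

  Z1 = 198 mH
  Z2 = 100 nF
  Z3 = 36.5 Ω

Step 1 — Angular frequency: ω = 2π·f = 2π·38.9 = 244.4 rad/s.
Step 2 — Component impedances:
  Z1: Z = jωL = j·244.4·0.198 = 0 + j48.39 Ω
  Z2: Z = 1/(jωC) = -j/(ω·C) = 0 - j4.091e+04 Ω
  Z3: Z = R = 36.5 Ω
Step 3 — With the output port shorted to ground, the output series arm Z2 runs from the junction to ground; the shunt arm Z3 also runs from the junction to ground. They appear in parallel: Z3 || Z2 = 36.5 - j0.03256 Ω.
Step 4 — Series with input arm Z1: Z_in = Z1 + (Z3 || Z2) = 36.5 + j48.36 Ω = 60.59∠53.0° Ω.

Z = 36.5 + j48.36 Ω = 60.59∠53.0° Ω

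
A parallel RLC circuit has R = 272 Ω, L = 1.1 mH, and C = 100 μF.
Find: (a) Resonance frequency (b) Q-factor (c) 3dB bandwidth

Step 1 — Resonance: ω₀ = 1/√(LC) = 1/√(0.0011·0.0001) = 3015 rad/s.
Step 2 — f₀ = ω₀/(2π) = 479.9 Hz.
Step 3 — Parallel Q: Q = R/(ω₀L) = 272/(3015·0.0011) = 82.01.
Step 4 — Bandwidth: Δω = ω₀/Q = 36.76 rad/s; BW = Δω/(2π) = 5.851 Hz.

(a) f₀ = 479.9 Hz  (b) Q = 82.01  (c) BW = 5.851 Hz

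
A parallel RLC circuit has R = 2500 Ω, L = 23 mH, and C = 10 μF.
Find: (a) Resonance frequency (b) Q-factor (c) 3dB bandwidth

Step 1 — Resonance: ω₀ = 1/√(LC) = 1/√(0.023·1e-05) = 2085 rad/s.
Step 2 — f₀ = ω₀/(2π) = 331.9 Hz.
Step 3 — Parallel Q: Q = R/(ω₀L) = 2500/(2085·0.023) = 52.13.
Step 4 — Bandwidth: Δω = ω₀/Q = 40 rad/s; BW = Δω/(2π) = 6.366 Hz.

(a) f₀ = 331.9 Hz  (b) Q = 52.13  (c) BW = 6.366 Hz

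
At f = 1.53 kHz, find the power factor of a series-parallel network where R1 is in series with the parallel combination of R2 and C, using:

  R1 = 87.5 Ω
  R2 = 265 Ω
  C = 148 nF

Step 1 — Angular frequency: ω = 2π·f = 2π·1530 = 9613 rad/s.
Step 2 — Component impedances:
  R1: Z = R = 87.5 Ω
  R2: Z = R = 265 Ω
  C: Z = 1/(jωC) = -j/(ω·C) = 0 - j702.9 Ω
Step 3 — Parallel branch: R2 || C = 1/(1/R2 + 1/C) = 232 - j87.48 Ω.
Step 4 — Series with R1: Z_total = R1 + (R2 || C) = 319.5 - j87.48 Ω = 331.3∠-15.3° Ω.
Step 5 — Power factor: PF = cos(φ) = Re(Z)/|Z| = 319.52/331.28 = 0.9645.
Step 6 — Type: Im(Z) = -87.48 ⇒ leading (phase φ = -15.3°).

PF = 0.9645 (leading, φ = -15.3°)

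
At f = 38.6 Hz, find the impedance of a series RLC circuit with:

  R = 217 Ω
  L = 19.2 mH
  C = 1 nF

Step 1 — Angular frequency: ω = 2π·f = 2π·38.6 = 242.5 rad/s.
Step 2 — Component impedances:
  R: Z = R = 217 Ω
  L: Z = jωL = j·242.5·0.0192 = 0 + j4.657 Ω
  C: Z = 1/(jωC) = -j/(ω·C) = 0 - j4.123e+06 Ω
Step 3 — Series combination: Z_total = R + L + C = 217 - j4.123e+06 Ω = 4.123e+06∠-90.0° Ω.

Z = 217 - j4.123e+06 Ω = 4.123e+06∠-90.0° Ω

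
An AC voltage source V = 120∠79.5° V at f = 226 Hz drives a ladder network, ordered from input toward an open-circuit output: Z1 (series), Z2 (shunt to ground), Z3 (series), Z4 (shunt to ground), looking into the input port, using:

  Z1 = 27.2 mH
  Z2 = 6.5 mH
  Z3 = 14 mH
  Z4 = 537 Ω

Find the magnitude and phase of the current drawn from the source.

Step 1 — Angular frequency: ω = 2π·f = 2π·226 = 1420 rad/s.
Step 2 — Component impedances:
  Z1: Z = jωL = j·1420·0.0272 = 0 + j38.62 Ω
  Z2: Z = jωL = j·1420·0.0065 = 0 + j9.23 Ω
  Z3: Z = jωL = j·1420·0.014 = 0 + j19.88 Ω
  Z4: Z = R = 537 Ω
Step 3 — Ladder network (open output): work backward from the far end, alternating series and parallel combinations. Z_in = 0.1582 + j47.85 Ω = 47.85∠89.8° Ω.
Step 4 — Source phasor: V = 120∠79.5° V = 21.87 + j118 V.
Step 5 — Ohm's law: I = V / Z_total = (21.87 + j118) / (0.1582 + j47.85) = 2.468 - j0.4489 A.
Step 6 — Convert to polar: |I| = 2.508 A, ∠I = -10.3°.

I = 2.508∠-10.3° A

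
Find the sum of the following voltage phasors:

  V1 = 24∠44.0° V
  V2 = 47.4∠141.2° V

Step 1 — Convert each phasor to rectangular form:
  V1 = 24·(cos(44.0°) + j·sin(44.0°)) = 17.26 + j16.67 V
  V2 = 47.4·(cos(141.2°) + j·sin(141.2°)) = -36.94 + j29.7 V
Step 2 — Sum components: V_total = -19.68 + j46.37 V.
Step 3 — Convert to polar: |V_total| = 50.37 V, ∠V_total = 113.0°.

V_total = 50.37∠113.0° V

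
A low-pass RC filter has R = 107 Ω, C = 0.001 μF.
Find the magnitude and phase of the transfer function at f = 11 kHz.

Step 1 — Angular frequency: ω = 2π·1.1e+04 = 6.912e+04 rad/s.
Step 2 — Transfer function: H(jω) = 1/(1 + jωRC).
Step 3 — Denominator: 1 + jωRC = 1 + j·6.912e+04·107·1e-09 = 1 + j0.007395.
Step 4 — H = 0.9999 - j0.007395.
Step 5 — Magnitude: |H| = 1 (-0.0 dB); phase: φ = -0.4°.

|H| = 1 (-0.0 dB), φ = -0.4°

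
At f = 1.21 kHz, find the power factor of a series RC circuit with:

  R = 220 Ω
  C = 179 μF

Step 1 — Angular frequency: ω = 2π·f = 2π·1210 = 7603 rad/s.
Step 2 — Component impedances:
  R: Z = R = 220 Ω
  C: Z = 1/(jωC) = -j/(ω·C) = 0 - j0.7348 Ω
Step 3 — Series combination: Z_total = R + C = 220 - j0.7348 Ω = 220∠-0.2° Ω.
Step 4 — Power factor: PF = cos(φ) = Re(Z)/|Z| = 220/220 = 1.
Step 5 — Type: Im(Z) = -0.7348 ⇒ leading (phase φ = -0.2°).

PF = 1 (leading, φ = -0.2°)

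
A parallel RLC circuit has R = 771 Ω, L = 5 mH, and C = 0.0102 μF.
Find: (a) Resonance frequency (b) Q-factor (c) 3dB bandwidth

Step 1 — Resonance: ω₀ = 1/√(LC) = 1/√(0.005·1.02e-08) = 1.4e+05 rad/s.
Step 2 — f₀ = ω₀/(2π) = 2.229e+04 Hz.
Step 3 — Parallel Q: Q = R/(ω₀L) = 771/(1.4e+05·0.005) = 1.101.
Step 4 — Bandwidth: Δω = ω₀/Q = 1.272e+05 rad/s; BW = Δω/(2π) = 2.024e+04 Hz.

(a) f₀ = 2.229e+04 Hz  (b) Q = 1.101  (c) BW = 2.024e+04 Hz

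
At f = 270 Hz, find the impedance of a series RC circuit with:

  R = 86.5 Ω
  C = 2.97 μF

Step 1 — Angular frequency: ω = 2π·f = 2π·270 = 1696 rad/s.
Step 2 — Component impedances:
  R: Z = R = 86.5 Ω
  C: Z = 1/(jωC) = -j/(ω·C) = 0 - j198.5 Ω
Step 3 — Series combination: Z_total = R + C = 86.5 - j198.5 Ω = 216.5∠-66.5° Ω.

Z = 86.5 - j198.5 Ω = 216.5∠-66.5° Ω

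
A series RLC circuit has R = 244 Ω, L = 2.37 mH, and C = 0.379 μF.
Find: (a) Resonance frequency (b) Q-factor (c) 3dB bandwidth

Step 1 — Resonance: ω₀ = 1/√(LC) = 1/√(0.00237·3.79e-07) = 3.337e+04 rad/s.
Step 2 — f₀ = ω₀/(2π) = 5310 Hz.
Step 3 — Series Q: Q = ω₀L/R = 3.337e+04·0.00237/244 = 0.3241.
Step 4 — Bandwidth: Δω = ω₀/Q = 1.03e+05 rad/s; BW = Δω/(2π) = 1.639e+04 Hz.

(a) f₀ = 5310 Hz  (b) Q = 0.3241  (c) BW = 1.639e+04 Hz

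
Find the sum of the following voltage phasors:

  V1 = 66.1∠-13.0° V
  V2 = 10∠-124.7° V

Step 1 — Convert each phasor to rectangular form:
  V1 = 66.1·(cos(-13.0°) + j·sin(-13.0°)) = 64.41 - j14.87 V
  V2 = 10·(cos(-124.7°) + j·sin(-124.7°)) = -5.693 - j8.221 V
Step 2 — Sum components: V_total = 58.71 - j23.09 V.
Step 3 — Convert to polar: |V_total| = 63.09 V, ∠V_total = -21.5°.

V_total = 63.09∠-21.5° V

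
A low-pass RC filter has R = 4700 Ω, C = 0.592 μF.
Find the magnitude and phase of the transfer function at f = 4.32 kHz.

Step 1 — Angular frequency: ω = 2π·4320 = 2.714e+04 rad/s.
Step 2 — Transfer function: H(jω) = 1/(1 + jωRC).
Step 3 — Denominator: 1 + jωRC = 1 + j·2.714e+04·4700·5.92e-07 = 1 + j75.52.
Step 4 — H = 0.0001753 - j0.01324.
Step 5 — Magnitude: |H| = 0.01324 (-37.6 dB); phase: φ = -89.2°.

|H| = 0.01324 (-37.6 dB), φ = -89.2°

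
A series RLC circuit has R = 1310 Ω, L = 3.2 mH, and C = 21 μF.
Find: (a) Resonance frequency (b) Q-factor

Step 1 — Resonance condition Im(Z)=0 gives ω₀ = 1/√(LC).
Step 2 — ω₀ = 1/√(0.0032·2.1e-05) = 3858 rad/s.
Step 3 — f₀ = ω₀/(2π) = 614 Hz.
Step 4 — Series Q: Q = ω₀L/R = 3858·0.0032/1310 = 0.009423.

(a) f₀ = 614 Hz  (b) Q = 0.009423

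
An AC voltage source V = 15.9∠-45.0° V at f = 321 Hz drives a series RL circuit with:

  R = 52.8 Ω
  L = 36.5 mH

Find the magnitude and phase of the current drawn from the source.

Step 1 — Angular frequency: ω = 2π·f = 2π·321 = 2017 rad/s.
Step 2 — Component impedances:
  R: Z = R = 52.8 Ω
  L: Z = jωL = j·2017·0.0365 = 0 + j73.62 Ω
Step 3 — Series combination: Z_total = R + L = 52.8 + j73.62 Ω = 90.59∠54.4° Ω.
Step 4 — Source phasor: V = 15.9∠-45.0° V = 11.24 - j11.24 V.
Step 5 — Ohm's law: I = V / Z_total = (11.24 - j11.24) / (52.8 + j73.62) = -0.02852 - j0.1732 A.
Step 6 — Convert to polar: |I| = 0.1755 A, ∠I = -99.4°.

I = 0.1755∠-99.4° A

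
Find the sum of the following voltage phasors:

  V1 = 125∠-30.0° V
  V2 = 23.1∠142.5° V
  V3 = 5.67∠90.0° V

Step 1 — Convert each phasor to rectangular form:
  V1 = 125·(cos(-30.0°) + j·sin(-30.0°)) = 108.3 - j62.5 V
  V2 = 23.1·(cos(142.5°) + j·sin(142.5°)) = -18.33 + j14.06 V
  V3 = 5.67·(cos(90.0°) + j·sin(90.0°)) = 0 + j5.67 V
Step 2 — Sum components: V_total = 89.93 - j42.77 V.
Step 3 — Convert to polar: |V_total| = 99.58 V, ∠V_total = -25.4°.

V_total = 99.58∠-25.4° V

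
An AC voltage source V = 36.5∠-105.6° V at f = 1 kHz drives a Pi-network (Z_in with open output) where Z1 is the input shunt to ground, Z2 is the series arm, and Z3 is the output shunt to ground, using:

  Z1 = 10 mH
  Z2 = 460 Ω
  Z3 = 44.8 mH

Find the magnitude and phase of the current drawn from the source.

Step 1 — Angular frequency: ω = 2π·f = 2π·1000 = 6283 rad/s.
Step 2 — Component impedances:
  Z1: Z = jωL = j·6283·0.01 = 0 + j62.83 Ω
  Z2: Z = R = 460 Ω
  Z3: Z = jωL = j·6283·0.0448 = 0 + j281.5 Ω
Step 3 — With open output, the series arm Z2 and the output shunt Z3 appear in series to ground: Z2 + Z3 = 460 + j281.5 Ω.
Step 4 — Parallel with input shunt Z1: Z_in = Z1 || (Z2 + Z3) = 5.5 + j58.71 Ω = 58.97∠84.6° Ω.
Step 5 — Source phasor: V = 36.5∠-105.6° V = -9.816 - j35.16 V.
Step 6 — Ohm's law: I = V / Z_total = (-9.816 - j35.16) / (5.5 + j58.71) = -0.6091 + j0.1101 A.
Step 7 — Convert to polar: |I| = 0.6189 A, ∠I = 169.8°.

I = 0.6189∠169.8° A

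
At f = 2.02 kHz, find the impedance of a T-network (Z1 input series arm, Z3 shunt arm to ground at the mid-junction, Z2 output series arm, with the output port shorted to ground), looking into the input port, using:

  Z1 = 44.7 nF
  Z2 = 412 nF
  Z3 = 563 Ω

Step 1 — Angular frequency: ω = 2π·f = 2π·2020 = 1.269e+04 rad/s.
Step 2 — Component impedances:
  Z1: Z = 1/(jωC) = -j/(ω·C) = 0 - j1763 Ω
  Z2: Z = 1/(jωC) = -j/(ω·C) = 0 - j191.2 Ω
  Z3: Z = R = 563 Ω
Step 3 — With the output port shorted to ground, the output series arm Z2 runs from the junction to ground; the shunt arm Z3 also runs from the junction to ground. They appear in parallel: Z3 || Z2 = 58.24 - j171.5 Ω.
Step 4 — Series with input arm Z1: Z_in = Z1 + (Z3 || Z2) = 58.24 - j1934 Ω = 1935∠-88.3° Ω.

Z = 58.24 - j1934 Ω = 1935∠-88.3° Ω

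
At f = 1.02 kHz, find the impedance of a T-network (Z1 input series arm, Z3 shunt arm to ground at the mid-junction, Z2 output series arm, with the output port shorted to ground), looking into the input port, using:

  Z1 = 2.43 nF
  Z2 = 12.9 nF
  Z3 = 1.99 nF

Step 1 — Angular frequency: ω = 2π·f = 2π·1020 = 6409 rad/s.
Step 2 — Component impedances:
  Z1: Z = 1/(jωC) = -j/(ω·C) = 0 - j6.421e+04 Ω
  Z2: Z = 1/(jωC) = -j/(ω·C) = 0 - j1.21e+04 Ω
  Z3: Z = 1/(jωC) = -j/(ω·C) = 0 - j7.841e+04 Ω
Step 3 — With the output port shorted to ground, the output series arm Z2 runs from the junction to ground; the shunt arm Z3 also runs from the junction to ground. They appear in parallel: Z3 || Z2 = 0 - j1.048e+04 Ω.
Step 4 — Series with input arm Z1: Z_in = Z1 + (Z3 || Z2) = 0 - j7.469e+04 Ω = 7.469e+04∠-90.0° Ω.

Z = 0 - j7.469e+04 Ω = 7.469e+04∠-90.0° Ω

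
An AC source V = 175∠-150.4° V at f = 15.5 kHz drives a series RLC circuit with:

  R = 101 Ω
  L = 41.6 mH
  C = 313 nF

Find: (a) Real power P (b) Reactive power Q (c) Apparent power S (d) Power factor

Step 1 — Angular frequency: ω = 2π·f = 2π·1.55e+04 = 9.739e+04 rad/s.
Step 2 — Component impedances:
  R: Z = R = 101 Ω
  L: Z = jωL = j·9.739e+04·0.0416 = 0 + j4051 Ω
  C: Z = 1/(jωC) = -j/(ω·C) = 0 - j32.81 Ω
Step 3 — Series combination: Z_total = R + L + C = 101 + j4019 Ω = 4020∠88.6° Ω.
Step 4 — Source phasor: V = 175∠-150.4° V = -152.2 - j86.44 V.
Step 5 — Current: I = V / Z = -0.02245 + j0.0373 A = 0.04353∠121.0° A.
Step 6 — Complex power: S = V·I* = 0.1914 + j7.616 VA.
Step 7 — Real power: P = Re(S) = 0.1914 W.
Step 8 — Reactive power: Q = Im(S) = 7.616 VAR.
Step 9 — Apparent power: |S| = 7.618 VA.
Step 10 — Power factor: PF = P/|S| = 0.02513 (lagging).

(a) P = 0.1914 W  (b) Q = 7.616 VAR  (c) S = 7.618 VA  (d) PF = 0.02513 (lagging)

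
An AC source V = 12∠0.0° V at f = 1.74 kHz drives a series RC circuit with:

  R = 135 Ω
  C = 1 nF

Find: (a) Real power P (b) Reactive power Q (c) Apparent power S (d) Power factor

Step 1 — Angular frequency: ω = 2π·f = 2π·1740 = 1.093e+04 rad/s.
Step 2 — Component impedances:
  R: Z = R = 135 Ω
  C: Z = 1/(jωC) = -j/(ω·C) = 0 - j9.147e+04 Ω
Step 3 — Series combination: Z_total = R + C = 135 - j9.147e+04 Ω = 9.147e+04∠-89.9° Ω.
Step 4 — Source phasor: V = 12∠0.0° V = 12 V.
Step 5 — Current: I = V / Z = 1.936e-07 + j0.0001312 A = 0.0001312∠89.9° A.
Step 6 — Complex power: S = V·I* = 2.324e-06 - j0.001574 VA.
Step 7 — Real power: P = Re(S) = 2.324e-06 W.
Step 8 — Reactive power: Q = Im(S) = -0.001574 VAR.
Step 9 — Apparent power: |S| = 0.001574 VA.
Step 10 — Power factor: PF = P/|S| = 0.001476 (leading).

(a) P = 2.324e-06 W  (b) Q = -0.001574 VAR  (c) S = 0.001574 VA  (d) PF = 0.001476 (leading)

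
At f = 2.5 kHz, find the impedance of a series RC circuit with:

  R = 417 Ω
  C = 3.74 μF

Step 1 — Angular frequency: ω = 2π·f = 2π·2500 = 1.571e+04 rad/s.
Step 2 — Component impedances:
  R: Z = R = 417 Ω
  C: Z = 1/(jωC) = -j/(ω·C) = 0 - j17.02 Ω
Step 3 — Series combination: Z_total = R + C = 417 - j17.02 Ω = 417.3∠-2.3° Ω.

Z = 417 - j17.02 Ω = 417.3∠-2.3° Ω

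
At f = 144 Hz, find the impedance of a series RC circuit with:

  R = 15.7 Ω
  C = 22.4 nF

Step 1 — Angular frequency: ω = 2π·f = 2π·144 = 904.8 rad/s.
Step 2 — Component impedances:
  R: Z = R = 15.7 Ω
  C: Z = 1/(jωC) = -j/(ω·C) = 0 - j4.934e+04 Ω
Step 3 — Series combination: Z_total = R + C = 15.7 - j4.934e+04 Ω = 4.934e+04∠-90.0° Ω.

Z = 15.7 - j4.934e+04 Ω = 4.934e+04∠-90.0° Ω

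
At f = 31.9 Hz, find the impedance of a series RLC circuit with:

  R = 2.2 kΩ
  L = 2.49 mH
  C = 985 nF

Step 1 — Angular frequency: ω = 2π·f = 2π·31.9 = 200.4 rad/s.
Step 2 — Component impedances:
  R: Z = R = 2200 Ω
  L: Z = jωL = j·200.4·0.00249 = 0 + j0.4991 Ω
  C: Z = 1/(jωC) = -j/(ω·C) = 0 - j5065 Ω
Step 3 — Series combination: Z_total = R + L + C = 2200 - j5065 Ω = 5522∠-66.5° Ω.

Z = 2200 - j5065 Ω = 5522∠-66.5° Ω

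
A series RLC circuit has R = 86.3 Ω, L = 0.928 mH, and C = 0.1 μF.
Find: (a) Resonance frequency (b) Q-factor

Step 1 — Resonance condition Im(Z)=0 gives ω₀ = 1/√(LC).
Step 2 — ω₀ = 1/√(0.000928·1e-07) = 1.038e+05 rad/s.
Step 3 — f₀ = ω₀/(2π) = 1.652e+04 Hz.
Step 4 — Series Q: Q = ω₀L/R = 1.038e+05·0.000928/86.3 = 1.116.

(a) f₀ = 1.652e+04 Hz  (b) Q = 1.116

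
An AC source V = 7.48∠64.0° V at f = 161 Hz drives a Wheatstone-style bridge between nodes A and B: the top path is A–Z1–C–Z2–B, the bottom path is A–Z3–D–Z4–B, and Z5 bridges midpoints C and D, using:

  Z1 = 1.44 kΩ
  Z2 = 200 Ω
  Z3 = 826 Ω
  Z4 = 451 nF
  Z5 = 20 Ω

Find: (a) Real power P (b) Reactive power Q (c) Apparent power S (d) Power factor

Step 1 — Angular frequency: ω = 2π·f = 2π·161 = 1012 rad/s.
Step 2 — Component impedances:
  Z1: Z = R = 1440 Ω
  Z2: Z = R = 200 Ω
  Z3: Z = R = 826 Ω
  Z4: Z = 1/(jωC) = -j/(ω·C) = 0 - j2192 Ω
  Z5: Z = R = 20 Ω
Step 3 — Bridge requires nodal analysis (the Z5 bridge couples midpoints C and D, so the two paths cannot be reduced to a simple series/parallel combination). Setting node B to ground and injecting 1 A at node A, the 3-node admittance system at A, C, D solves to V_A = Z_AB = 730.9 - j20.42 Ω = 731.2∠-1.6° Ω.
Step 4 — Source phasor: V = 7.48∠64.0° V = 3.279 + j6.723 V.
Step 5 — Current: I = V / Z = 0.004226 + j0.009317 A = 0.01023∠65.6° A.
Step 6 — Complex power: S = V·I* = 0.07649 - j0.002137 VA.
Step 7 — Real power: P = Re(S) = 0.07649 W.
Step 8 — Reactive power: Q = Im(S) = -0.002137 VAR.
Step 9 — Apparent power: |S| = 0.07652 VA.
Step 10 — Power factor: PF = P/|S| = 0.9996 (leading).

(a) P = 0.07649 W  (b) Q = -0.002137 VAR  (c) S = 0.07652 VA  (d) PF = 0.9996 (leading)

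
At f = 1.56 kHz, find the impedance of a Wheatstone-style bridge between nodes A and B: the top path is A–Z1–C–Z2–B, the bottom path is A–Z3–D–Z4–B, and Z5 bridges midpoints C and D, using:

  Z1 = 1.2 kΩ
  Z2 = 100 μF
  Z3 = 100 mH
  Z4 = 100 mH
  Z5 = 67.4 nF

Step 1 — Angular frequency: ω = 2π·f = 2π·1560 = 9802 rad/s.
Step 2 — Component impedances:
  Z1: Z = R = 1200 Ω
  Z2: Z = 1/(jωC) = -j/(ω·C) = 0 - j1.02 Ω
  Z3: Z = jωL = j·9802·0.1 = 0 + j980.2 Ω
  Z4: Z = jωL = j·9802·0.1 = 0 + j980.2 Ω
  Z5: Z = 1/(jωC) = -j/(ω·C) = 0 - j1514 Ω
Step 3 — Bridge requires nodal analysis (the Z5 bridge couples midpoints C and D, so the two paths cannot be reduced to a simple series/parallel combination). Setting node B to ground and injecting 1 A at node A, the 3-node admittance system at A, C, D solves to V_A = Z_AB = 1090 + j347.6 Ω = 1144∠17.7° Ω.

Z = 1090 + j347.6 Ω = 1144∠17.7° Ω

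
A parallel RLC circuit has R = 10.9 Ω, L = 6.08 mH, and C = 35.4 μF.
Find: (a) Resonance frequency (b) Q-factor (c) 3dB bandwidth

Step 1 — Resonance: ω₀ = 1/√(LC) = 1/√(0.00608·3.54e-05) = 2155 rad/s.
Step 2 — f₀ = ω₀/(2π) = 343.1 Hz.
Step 3 — Parallel Q: Q = R/(ω₀L) = 10.9/(2155·0.00608) = 0.8317.
Step 4 — Bandwidth: Δω = ω₀/Q = 2592 rad/s; BW = Δω/(2π) = 412.5 Hz.

(a) f₀ = 343.1 Hz  (b) Q = 0.8317  (c) BW = 412.5 Hz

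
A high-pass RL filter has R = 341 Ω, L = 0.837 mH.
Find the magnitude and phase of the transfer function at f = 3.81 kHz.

Step 1 — Angular frequency: ω = 2π·3810 = 2.394e+04 rad/s.
Step 2 — Transfer function: H(jω) = jωL/(R + jωL).
Step 3 — Numerator jωL = j·20.04; denominator R + jωL = 341 + j20.04.
Step 4 — H = 0.003441 + j0.05856.
Step 5 — Magnitude: |H| = 0.05866 (-24.6 dB); phase: φ = 86.6°.

|H| = 0.05866 (-24.6 dB), φ = 86.6°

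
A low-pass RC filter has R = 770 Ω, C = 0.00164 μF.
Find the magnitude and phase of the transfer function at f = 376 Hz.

Step 1 — Angular frequency: ω = 2π·376 = 2362 rad/s.
Step 2 — Transfer function: H(jω) = 1/(1 + jωRC).
Step 3 — Denominator: 1 + jωRC = 1 + j·2362·770·1.64e-09 = 1 + j0.002983.
Step 4 — H = 1 - j0.002983.
Step 5 — Magnitude: |H| = 1 (-0.0 dB); phase: φ = -0.2°.

|H| = 1 (-0.0 dB), φ = -0.2°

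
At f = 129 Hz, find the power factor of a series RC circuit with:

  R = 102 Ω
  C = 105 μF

Step 1 — Angular frequency: ω = 2π·f = 2π·129 = 810.5 rad/s.
Step 2 — Component impedances:
  R: Z = R = 102 Ω
  C: Z = 1/(jωC) = -j/(ω·C) = 0 - j11.75 Ω
Step 3 — Series combination: Z_total = R + C = 102 - j11.75 Ω = 102.7∠-6.6° Ω.
Step 4 — Power factor: PF = cos(φ) = Re(Z)/|Z| = 102/102.675 = 0.9934.
Step 5 — Type: Im(Z) = -11.75 ⇒ leading (phase φ = -6.6°).

PF = 0.9934 (leading, φ = -6.6°)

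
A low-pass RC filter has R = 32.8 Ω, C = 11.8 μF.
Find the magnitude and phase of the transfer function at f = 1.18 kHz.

Step 1 — Angular frequency: ω = 2π·1180 = 7414 rad/s.
Step 2 — Transfer function: H(jω) = 1/(1 + jωRC).
Step 3 — Denominator: 1 + jωRC = 1 + j·7414·32.8·1.18e-05 = 1 + j2.87.
Step 4 — H = 0.1083 - j0.3107.
Step 5 — Magnitude: |H| = 0.3291 (-9.7 dB); phase: φ = -70.8°.

|H| = 0.3291 (-9.7 dB), φ = -70.8°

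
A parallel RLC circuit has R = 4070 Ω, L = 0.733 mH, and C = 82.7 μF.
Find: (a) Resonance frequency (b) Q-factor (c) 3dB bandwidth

Step 1 — Resonance: ω₀ = 1/√(LC) = 1/√(0.000733·8.27e-05) = 4062 rad/s.
Step 2 — f₀ = ω₀/(2π) = 646.4 Hz.
Step 3 — Parallel Q: Q = R/(ω₀L) = 4070/(4062·0.000733) = 1367.
Step 4 — Bandwidth: Δω = ω₀/Q = 2.971 rad/s; BW = Δω/(2π) = 0.4728 Hz.

(a) f₀ = 646.4 Hz  (b) Q = 1367  (c) BW = 0.4728 Hz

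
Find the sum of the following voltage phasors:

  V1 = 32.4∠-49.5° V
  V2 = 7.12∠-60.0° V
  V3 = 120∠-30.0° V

Step 1 — Convert each phasor to rectangular form:
  V1 = 32.4·(cos(-49.5°) + j·sin(-49.5°)) = 21.04 - j24.64 V
  V2 = 7.12·(cos(-60.0°) + j·sin(-60.0°)) = 3.56 - j6.166 V
  V3 = 120·(cos(-30.0°) + j·sin(-30.0°)) = 103.9 - j60 V
Step 2 — Sum components: V_total = 128.5 - j90.8 V.
Step 3 — Convert to polar: |V_total| = 157.4 V, ∠V_total = -35.2°.

V_total = 157.4∠-35.2° V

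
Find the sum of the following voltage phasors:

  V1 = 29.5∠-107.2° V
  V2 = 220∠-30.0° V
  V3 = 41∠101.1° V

Step 1 — Convert each phasor to rectangular form:
  V1 = 29.5·(cos(-107.2°) + j·sin(-107.2°)) = -8.723 - j28.18 V
  V2 = 220·(cos(-30.0°) + j·sin(-30.0°)) = 190.5 - j110 V
  V3 = 41·(cos(101.1°) + j·sin(101.1°)) = -7.893 + j40.23 V
Step 2 — Sum components: V_total = 173.9 - j97.95 V.
Step 3 — Convert to polar: |V_total| = 199.6 V, ∠V_total = -29.4°.

V_total = 199.6∠-29.4° V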